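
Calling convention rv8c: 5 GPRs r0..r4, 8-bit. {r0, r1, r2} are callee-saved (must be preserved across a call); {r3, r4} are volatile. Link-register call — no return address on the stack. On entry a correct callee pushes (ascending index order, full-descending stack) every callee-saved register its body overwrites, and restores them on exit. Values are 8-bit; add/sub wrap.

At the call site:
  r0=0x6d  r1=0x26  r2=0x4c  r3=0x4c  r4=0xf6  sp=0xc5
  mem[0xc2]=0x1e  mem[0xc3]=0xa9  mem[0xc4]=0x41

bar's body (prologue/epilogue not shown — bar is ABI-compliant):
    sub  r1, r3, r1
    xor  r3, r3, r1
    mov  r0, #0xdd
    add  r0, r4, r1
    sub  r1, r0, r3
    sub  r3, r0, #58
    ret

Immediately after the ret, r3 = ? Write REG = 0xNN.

prologue: push r0 -> mem[0xc4]=0x6d, sp=0xc4
prologue: push r1 -> mem[0xc3]=0x26, sp=0xc3
body[0] sub  r1, r3, r1 -> r1=0x26
body[1] xor  r3, r3, r1 -> r3=0x6a
body[2] mov  r0, #0xdd -> r0=0xdd
body[3] add  r0, r4, r1 -> r0=0x1c
body[4] sub  r1, r0, r3 -> r1=0xb2
body[5] sub  r3, r0, #58 -> r3=0xe2
epilogue: pop r1=0x26, sp=0xc4
epilogue: pop r0=0x6d, sp=0xc5
r3 is caller-saved -> body value

REG = 0xe2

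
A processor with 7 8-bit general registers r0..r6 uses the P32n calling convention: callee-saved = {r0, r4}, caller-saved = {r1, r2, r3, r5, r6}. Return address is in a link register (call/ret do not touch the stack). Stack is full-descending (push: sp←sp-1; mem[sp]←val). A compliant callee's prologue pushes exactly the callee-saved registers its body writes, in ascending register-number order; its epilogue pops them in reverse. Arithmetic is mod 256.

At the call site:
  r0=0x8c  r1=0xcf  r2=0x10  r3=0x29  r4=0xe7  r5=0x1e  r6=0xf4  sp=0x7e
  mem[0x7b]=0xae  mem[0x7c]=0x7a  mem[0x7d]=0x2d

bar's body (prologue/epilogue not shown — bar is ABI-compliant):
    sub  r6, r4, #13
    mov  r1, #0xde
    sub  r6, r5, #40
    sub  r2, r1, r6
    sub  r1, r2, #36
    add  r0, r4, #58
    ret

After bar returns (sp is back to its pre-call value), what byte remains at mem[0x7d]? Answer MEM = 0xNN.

MEM = 0x8c

prologue: push r0 → mem[0x7d]=0x8c, sp=0x7d
body[0] sub  r6, r4, #13 → r6=0xda
body[1] mov  r1, #0xde → r1=0xde
body[2] sub  r6, r5, #40 → r6=0xf6
body[3] sub  r2, r1, r6 → r2=0xe8
body[4] sub  r1, r2, #36 → r1=0xc4
body[5] add  r0, r4, #58 → r0=0x21
epilogue: pop r0=0x8c, sp=0x7e
prologue pushed ['r0'] at ['0x7d']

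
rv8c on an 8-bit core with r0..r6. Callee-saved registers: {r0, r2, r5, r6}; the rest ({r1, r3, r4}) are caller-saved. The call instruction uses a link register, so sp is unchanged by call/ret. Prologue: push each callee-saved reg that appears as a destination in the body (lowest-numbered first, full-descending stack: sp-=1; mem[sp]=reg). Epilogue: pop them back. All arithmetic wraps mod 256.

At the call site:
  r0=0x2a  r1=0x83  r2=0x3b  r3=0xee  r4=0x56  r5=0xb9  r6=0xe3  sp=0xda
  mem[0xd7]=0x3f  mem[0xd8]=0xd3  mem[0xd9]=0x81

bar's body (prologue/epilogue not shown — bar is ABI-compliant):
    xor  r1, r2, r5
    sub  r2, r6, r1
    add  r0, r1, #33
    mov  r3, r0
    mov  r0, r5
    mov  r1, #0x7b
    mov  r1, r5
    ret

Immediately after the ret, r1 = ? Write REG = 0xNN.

REG = 0xb9

prologue: push r0 → mem[0xd9]=0x2a, sp=0xd9
prologue: push r2 → mem[0xd8]=0x3b, sp=0xd8
body[0] xor  r1, r2, r5 → r1=0x82
body[1] sub  r2, r6, r1 → r2=0x61
body[2] add  r0, r1, #33 → r0=0xa3
body[3] mov  r3, r0 → r3=0xa3
body[4] mov  r0, r5 → r0=0xb9
body[5] mov  r1, #0x7b → r1=0x7b
body[6] mov  r1, r5 → r1=0xb9
epilogue: pop r2=0x3b, sp=0xd9
epilogue: pop r0=0x2a, sp=0xda
r1 is caller-saved → body value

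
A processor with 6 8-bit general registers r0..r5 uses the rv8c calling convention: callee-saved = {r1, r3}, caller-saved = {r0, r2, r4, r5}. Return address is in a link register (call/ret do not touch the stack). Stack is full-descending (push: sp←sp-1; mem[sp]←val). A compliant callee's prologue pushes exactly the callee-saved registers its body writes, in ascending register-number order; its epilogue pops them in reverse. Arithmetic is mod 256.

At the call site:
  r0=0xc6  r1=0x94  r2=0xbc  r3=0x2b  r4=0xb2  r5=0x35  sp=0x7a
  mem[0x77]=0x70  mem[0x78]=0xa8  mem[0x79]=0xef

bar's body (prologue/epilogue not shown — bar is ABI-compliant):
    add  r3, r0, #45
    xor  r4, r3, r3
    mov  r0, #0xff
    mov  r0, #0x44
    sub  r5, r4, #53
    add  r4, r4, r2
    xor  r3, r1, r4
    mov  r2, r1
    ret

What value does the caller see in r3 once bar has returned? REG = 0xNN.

REG = 0x2b

prologue: push r3 -> mem[0x79]=0x2b, sp=0x79
body[0] add  r3, r0, #45 -> r3=0xf3
body[1] xor  r4, r3, r3 -> r4=0x00
body[2] mov  r0, #0xff -> r0=0xff
body[3] mov  r0, #0x44 -> r0=0x44
body[4] sub  r5, r4, #53 -> r5=0xcb
body[5] add  r4, r4, r2 -> r4=0xbc
body[6] xor  r3, r1, r4 -> r3=0x28
body[7] mov  r2, r1 -> r2=0x94
epilogue: pop r3=0x2b, sp=0x7a
r3 is callee-saved -> restored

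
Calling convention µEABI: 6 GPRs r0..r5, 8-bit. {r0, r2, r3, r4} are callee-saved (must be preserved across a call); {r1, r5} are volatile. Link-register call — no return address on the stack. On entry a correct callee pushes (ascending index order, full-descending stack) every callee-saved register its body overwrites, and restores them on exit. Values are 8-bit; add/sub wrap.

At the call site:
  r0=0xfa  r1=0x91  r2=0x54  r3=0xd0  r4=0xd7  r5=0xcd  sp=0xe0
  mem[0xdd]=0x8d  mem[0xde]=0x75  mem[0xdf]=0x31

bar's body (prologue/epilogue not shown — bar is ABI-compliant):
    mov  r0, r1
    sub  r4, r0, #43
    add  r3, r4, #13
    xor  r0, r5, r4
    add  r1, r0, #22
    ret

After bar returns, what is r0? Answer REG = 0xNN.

REG = 0xfa

prologue: push r0 -> mem[0xdf]=0xfa, sp=0xdf
prologue: push r3 -> mem[0xde]=0xd0, sp=0xde
prologue: push r4 -> mem[0xdd]=0xd7, sp=0xdd
body[0] mov  r0, r1 -> r0=0x91
body[1] sub  r4, r0, #43 -> r4=0x66
body[2] add  r3, r4, #13 -> r3=0x73
body[3] xor  r0, r5, r4 -> r0=0xab
body[4] add  r1, r0, #22 -> r1=0xc1
epilogue: pop r4=0xd7, sp=0xde
epilogue: pop r3=0xd0, sp=0xdf
epilogue: pop r0=0xfa, sp=0xe0
r0 is callee-saved -> restored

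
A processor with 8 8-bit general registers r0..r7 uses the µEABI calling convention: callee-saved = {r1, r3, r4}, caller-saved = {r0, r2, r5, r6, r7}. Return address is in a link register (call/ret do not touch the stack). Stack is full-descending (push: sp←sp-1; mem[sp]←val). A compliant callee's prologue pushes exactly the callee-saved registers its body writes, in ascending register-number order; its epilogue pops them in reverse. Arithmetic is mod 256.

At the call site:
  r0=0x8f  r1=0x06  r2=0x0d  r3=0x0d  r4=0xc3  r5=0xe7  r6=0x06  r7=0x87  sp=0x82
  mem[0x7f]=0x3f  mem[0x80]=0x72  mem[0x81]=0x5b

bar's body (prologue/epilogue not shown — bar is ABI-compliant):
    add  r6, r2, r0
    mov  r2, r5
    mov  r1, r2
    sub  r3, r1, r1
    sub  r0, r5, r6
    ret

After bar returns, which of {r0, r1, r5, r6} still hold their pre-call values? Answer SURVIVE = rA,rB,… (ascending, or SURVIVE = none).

SURVIVE = r1,r5

prologue: push r1 → mem[0x81]=0x06, sp=0x81
prologue: push r3 → mem[0x80]=0x0d, sp=0x80
body[0] add  r6, r2, r0 → r6=0x9c
body[1] mov  r2, r5 → r2=0xe7
body[2] mov  r1, r2 → r1=0xe7
body[3] sub  r3, r1, r1 → r3=0x00
body[4] sub  r0, r5, r6 → r0=0x4b
epilogue: pop r3=0x0d, sp=0x81
epilogue: pop r1=0x06, sp=0x82
r0: caller-saved, written=True
r1: callee-saved, written=True
r5: caller-saved, written=False
r6: caller-saved, written=True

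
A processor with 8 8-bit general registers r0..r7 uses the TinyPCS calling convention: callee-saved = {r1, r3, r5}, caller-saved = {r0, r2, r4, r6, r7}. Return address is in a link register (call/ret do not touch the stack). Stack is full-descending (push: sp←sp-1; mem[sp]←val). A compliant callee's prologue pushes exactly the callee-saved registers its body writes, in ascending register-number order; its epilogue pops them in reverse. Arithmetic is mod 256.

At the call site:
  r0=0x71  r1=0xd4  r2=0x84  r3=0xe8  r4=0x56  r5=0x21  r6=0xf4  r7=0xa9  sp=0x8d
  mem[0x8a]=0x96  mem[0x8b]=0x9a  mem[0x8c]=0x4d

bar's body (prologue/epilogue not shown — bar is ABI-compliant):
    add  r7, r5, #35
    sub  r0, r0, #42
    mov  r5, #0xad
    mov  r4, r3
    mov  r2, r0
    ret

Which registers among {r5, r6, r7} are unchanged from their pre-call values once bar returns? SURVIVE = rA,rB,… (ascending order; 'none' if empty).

SURVIVE = r5,r6

prologue: push r5 → mem[0x8c]=0x21, sp=0x8c
body[0] add  r7, r5, #35 → r7=0x44
body[1] sub  r0, r0, #42 → r0=0x47
body[2] mov  r5, #0xad → r5=0xad
body[3] mov  r4, r3 → r4=0xe8
body[4] mov  r2, r0 → r2=0x47
epilogue: pop r5=0x21, sp=0x8d
r5: callee-saved, written=True
r6: caller-saved, written=False
r7: caller-saved, written=True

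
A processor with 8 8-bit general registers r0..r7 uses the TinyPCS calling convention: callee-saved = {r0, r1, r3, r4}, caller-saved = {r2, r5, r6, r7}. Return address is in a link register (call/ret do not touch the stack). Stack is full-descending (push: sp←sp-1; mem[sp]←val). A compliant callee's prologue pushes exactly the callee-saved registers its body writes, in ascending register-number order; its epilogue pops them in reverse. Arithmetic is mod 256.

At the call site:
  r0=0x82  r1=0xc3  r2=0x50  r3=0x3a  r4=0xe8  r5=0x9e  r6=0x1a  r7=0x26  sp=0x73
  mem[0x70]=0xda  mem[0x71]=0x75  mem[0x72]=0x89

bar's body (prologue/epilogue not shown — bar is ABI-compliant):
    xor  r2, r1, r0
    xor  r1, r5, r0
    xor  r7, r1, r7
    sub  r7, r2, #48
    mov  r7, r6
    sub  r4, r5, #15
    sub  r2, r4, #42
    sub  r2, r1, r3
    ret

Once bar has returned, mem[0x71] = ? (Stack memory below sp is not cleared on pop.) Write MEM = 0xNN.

MEM = 0xe8

prologue: push r1 → mem[0x72]=0xc3, sp=0x72
prologue: push r4 → mem[0x71]=0xe8, sp=0x71
body[0] xor  r2, r1, r0 → r2=0x41
body[1] xor  r1, r5, r0 → r1=0x1c
body[2] xor  r7, r1, r7 → r7=0x3a
body[3] sub  r7, r2, #48 → r7=0x11
body[4] mov  r7, r6 → r7=0x1a
body[5] sub  r4, r5, #15 → r4=0x8f
body[6] sub  r2, r4, #42 → r2=0x65
body[7] sub  r2, r1, r3 → r2=0xe2
epilogue: pop r4=0xe8, sp=0x72
epilogue: pop r1=0xc3, sp=0x73
prologue pushed ['r1', 'r4'] at ['0x72', '0x71']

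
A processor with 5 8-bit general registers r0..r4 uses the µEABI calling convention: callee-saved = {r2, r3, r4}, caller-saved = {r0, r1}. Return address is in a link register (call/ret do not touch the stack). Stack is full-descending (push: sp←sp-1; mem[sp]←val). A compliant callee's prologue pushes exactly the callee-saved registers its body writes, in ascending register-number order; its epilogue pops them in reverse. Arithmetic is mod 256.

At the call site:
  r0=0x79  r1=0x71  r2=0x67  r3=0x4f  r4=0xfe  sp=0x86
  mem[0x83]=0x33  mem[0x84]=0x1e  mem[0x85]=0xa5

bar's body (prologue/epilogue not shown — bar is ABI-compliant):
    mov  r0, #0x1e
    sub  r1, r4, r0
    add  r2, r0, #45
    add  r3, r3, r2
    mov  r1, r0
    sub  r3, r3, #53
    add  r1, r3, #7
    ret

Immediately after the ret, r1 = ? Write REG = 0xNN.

prologue: push r2 -> mem[0x85]=0x67, sp=0x85
prologue: push r3 -> mem[0x84]=0x4f, sp=0x84
body[0] mov  r0, #0x1e -> r0=0x1e
body[1] sub  r1, r4, r0 -> r1=0xe0
body[2] add  r2, r0, #45 -> r2=0x4b
body[3] add  r3, r3, r2 -> r3=0x9a
body[4] mov  r1, r0 -> r1=0x1e
body[5] sub  r3, r3, #53 -> r3=0x65
body[6] add  r1, r3, #7 -> r1=0x6c
epilogue: pop r3=0x4f, sp=0x85
epilogue: pop r2=0x67, sp=0x86
r1 is caller-saved -> body value

REG = 0x6c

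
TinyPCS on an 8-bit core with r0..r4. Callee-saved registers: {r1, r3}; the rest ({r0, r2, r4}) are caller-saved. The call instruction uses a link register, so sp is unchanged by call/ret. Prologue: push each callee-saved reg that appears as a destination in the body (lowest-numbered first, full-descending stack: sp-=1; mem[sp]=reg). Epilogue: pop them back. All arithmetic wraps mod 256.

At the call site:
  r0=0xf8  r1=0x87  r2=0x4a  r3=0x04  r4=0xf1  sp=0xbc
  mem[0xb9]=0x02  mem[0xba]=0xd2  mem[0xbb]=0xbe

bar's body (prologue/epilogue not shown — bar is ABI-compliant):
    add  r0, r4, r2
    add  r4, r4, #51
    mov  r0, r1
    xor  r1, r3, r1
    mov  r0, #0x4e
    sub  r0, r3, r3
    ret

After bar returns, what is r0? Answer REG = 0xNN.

prologue: push r1 → mem[0xbb]=0x87, sp=0xbb
body[0] add  r0, r4, r2 → r0=0x3b
body[1] add  r4, r4, #51 → r4=0x24
body[2] mov  r0, r1 → r0=0x87
body[3] xor  r1, r3, r1 → r1=0x83
body[4] mov  r0, #0x4e → r0=0x4e
body[5] sub  r0, r3, r3 → r0=0x00
epilogue: pop r1=0x87, sp=0xbc
r0 is caller-saved → body value

REG = 0x00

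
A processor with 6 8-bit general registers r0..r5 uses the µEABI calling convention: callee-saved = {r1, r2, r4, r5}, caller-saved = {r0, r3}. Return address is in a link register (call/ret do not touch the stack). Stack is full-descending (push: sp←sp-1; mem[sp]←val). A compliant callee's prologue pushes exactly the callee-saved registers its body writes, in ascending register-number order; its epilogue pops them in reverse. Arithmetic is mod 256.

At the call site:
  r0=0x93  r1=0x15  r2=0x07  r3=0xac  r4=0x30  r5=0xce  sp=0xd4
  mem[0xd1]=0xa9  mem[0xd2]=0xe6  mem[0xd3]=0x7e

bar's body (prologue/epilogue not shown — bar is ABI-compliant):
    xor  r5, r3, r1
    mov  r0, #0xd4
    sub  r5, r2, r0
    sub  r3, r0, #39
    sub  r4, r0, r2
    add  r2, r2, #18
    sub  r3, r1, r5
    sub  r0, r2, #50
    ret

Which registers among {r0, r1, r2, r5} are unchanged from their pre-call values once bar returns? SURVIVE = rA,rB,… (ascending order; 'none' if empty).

prologue: push r2 → mem[0xd3]=0x07, sp=0xd3
prologue: push r4 → mem[0xd2]=0x30, sp=0xd2
prologue: push r5 → mem[0xd1]=0xce, sp=0xd1
body[0] xor  r5, r3, r1 → r5=0xb9
body[1] mov  r0, #0xd4 → r0=0xd4
body[2] sub  r5, r2, r0 → r5=0x33
body[3] sub  r3, r0, #39 → r3=0xad
body[4] sub  r4, r0, r2 → r4=0xcd
body[5] add  r2, r2, #18 → r2=0x19
body[6] sub  r3, r1, r5 → r3=0xe2
body[7] sub  r0, r2, #50 → r0=0xe7
epilogue: pop r5=0xce, sp=0xd2
epilogue: pop r4=0x30, sp=0xd3
epilogue: pop r2=0x07, sp=0xd4
r0: caller-saved, written=True
r1: callee-saved, written=False
r2: callee-saved, written=True
r5: callee-saved, written=True

SURVIVE = r1,r2,r5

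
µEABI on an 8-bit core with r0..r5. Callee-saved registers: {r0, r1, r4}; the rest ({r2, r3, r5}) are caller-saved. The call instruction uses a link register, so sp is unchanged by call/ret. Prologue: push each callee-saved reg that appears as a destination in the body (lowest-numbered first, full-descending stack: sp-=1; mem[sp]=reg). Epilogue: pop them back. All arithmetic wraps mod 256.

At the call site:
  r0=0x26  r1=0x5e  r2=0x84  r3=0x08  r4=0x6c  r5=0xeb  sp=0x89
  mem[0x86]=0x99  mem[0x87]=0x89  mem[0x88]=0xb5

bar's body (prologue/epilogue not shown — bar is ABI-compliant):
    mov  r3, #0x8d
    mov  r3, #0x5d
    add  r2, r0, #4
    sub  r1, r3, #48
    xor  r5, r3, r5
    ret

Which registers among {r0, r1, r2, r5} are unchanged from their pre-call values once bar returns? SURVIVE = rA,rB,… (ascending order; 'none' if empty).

SURVIVE = r0,r1

prologue: push r1 → mem[0x88]=0x5e, sp=0x88
body[0] mov  r3, #0x8d → r3=0x8d
body[1] mov  r3, #0x5d → r3=0x5d
body[2] add  r2, r0, #4 → r2=0x2a
body[3] sub  r1, r3, #48 → r1=0x2d
body[4] xor  r5, r3, r5 → r5=0xb6
epilogue: pop r1=0x5e, sp=0x89
r0: callee-saved, written=False
r1: callee-saved, written=True
r2: caller-saved, written=True
r5: caller-saved, written=True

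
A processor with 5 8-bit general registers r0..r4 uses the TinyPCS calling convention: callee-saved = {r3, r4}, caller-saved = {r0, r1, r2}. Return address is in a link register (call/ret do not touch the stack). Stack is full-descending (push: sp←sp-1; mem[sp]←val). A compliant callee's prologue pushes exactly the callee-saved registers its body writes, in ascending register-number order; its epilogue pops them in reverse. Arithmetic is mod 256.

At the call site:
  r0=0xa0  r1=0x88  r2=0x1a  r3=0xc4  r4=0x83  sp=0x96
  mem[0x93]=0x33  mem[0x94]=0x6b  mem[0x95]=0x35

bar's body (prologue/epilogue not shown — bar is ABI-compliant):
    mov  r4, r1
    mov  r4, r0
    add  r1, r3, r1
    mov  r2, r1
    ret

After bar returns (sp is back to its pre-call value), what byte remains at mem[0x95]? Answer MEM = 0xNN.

MEM = 0x83

prologue: push r4 -> mem[0x95]=0x83, sp=0x95
body[0] mov  r4, r1 -> r4=0x88
body[1] mov  r4, r0 -> r4=0xa0
body[2] add  r1, r3, r1 -> r1=0x4c
body[3] mov  r2, r1 -> r2=0x4c
epilogue: pop r4=0x83, sp=0x96
prologue pushed ['r4'] at ['0x95']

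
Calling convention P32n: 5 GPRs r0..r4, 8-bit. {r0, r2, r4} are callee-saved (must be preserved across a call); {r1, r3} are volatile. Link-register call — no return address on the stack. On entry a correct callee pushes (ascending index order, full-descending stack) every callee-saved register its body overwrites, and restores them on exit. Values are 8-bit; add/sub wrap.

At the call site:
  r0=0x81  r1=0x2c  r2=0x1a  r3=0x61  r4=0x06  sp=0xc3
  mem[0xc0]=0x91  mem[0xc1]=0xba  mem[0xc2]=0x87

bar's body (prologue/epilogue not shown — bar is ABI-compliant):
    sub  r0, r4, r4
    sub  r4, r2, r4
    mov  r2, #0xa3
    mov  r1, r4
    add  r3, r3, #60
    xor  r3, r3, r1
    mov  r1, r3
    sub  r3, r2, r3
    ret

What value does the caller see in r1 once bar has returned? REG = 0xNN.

REG = 0x89

prologue: push r0 → mem[0xc2]=0x81, sp=0xc2
prologue: push r2 → mem[0xc1]=0x1a, sp=0xc1
prologue: push r4 → mem[0xc0]=0x06, sp=0xc0
body[0] sub  r0, r4, r4 → r0=0x00
body[1] sub  r4, r2, r4 → r4=0x14
body[2] mov  r2, #0xa3 → r2=0xa3
body[3] mov  r1, r4 → r1=0x14
body[4] add  r3, r3, #60 → r3=0x9d
body[5] xor  r3, r3, r1 → r3=0x89
body[6] mov  r1, r3 → r1=0x89
body[7] sub  r3, r2, r3 → r3=0x1a
epilogue: pop r4=0x06, sp=0xc1
epilogue: pop r2=0x1a, sp=0xc2
epilogue: pop r0=0x81, sp=0xc3
r1 is caller-saved → body value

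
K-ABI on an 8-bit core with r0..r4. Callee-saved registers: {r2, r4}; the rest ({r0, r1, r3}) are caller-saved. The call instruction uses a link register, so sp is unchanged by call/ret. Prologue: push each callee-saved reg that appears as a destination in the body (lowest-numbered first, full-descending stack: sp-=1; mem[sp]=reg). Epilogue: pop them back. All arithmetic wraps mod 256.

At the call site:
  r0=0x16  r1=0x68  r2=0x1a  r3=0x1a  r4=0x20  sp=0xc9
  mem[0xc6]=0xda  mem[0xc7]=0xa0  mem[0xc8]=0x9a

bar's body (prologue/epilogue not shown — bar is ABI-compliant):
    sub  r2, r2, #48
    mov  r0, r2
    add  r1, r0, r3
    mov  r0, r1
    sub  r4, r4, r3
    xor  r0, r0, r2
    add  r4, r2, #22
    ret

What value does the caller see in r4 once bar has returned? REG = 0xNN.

prologue: push r2 → mem[0xc8]=0x1a, sp=0xc8
prologue: push r4 → mem[0xc7]=0x20, sp=0xc7
body[0] sub  r2, r2, #48 → r2=0xea
body[1] mov  r0, r2 → r0=0xea
body[2] add  r1, r0, r3 → r1=0x04
body[3] mov  r0, r1 → r0=0x04
body[4] sub  r4, r4, r3 → r4=0x06
body[5] xor  r0, r0, r2 → r0=0xee
body[6] add  r4, r2, #22 → r4=0x00
epilogue: pop r4=0x20, sp=0xc8
epilogue: pop r2=0x1a, sp=0xc9
r4 is callee-saved → restored

REG = 0x20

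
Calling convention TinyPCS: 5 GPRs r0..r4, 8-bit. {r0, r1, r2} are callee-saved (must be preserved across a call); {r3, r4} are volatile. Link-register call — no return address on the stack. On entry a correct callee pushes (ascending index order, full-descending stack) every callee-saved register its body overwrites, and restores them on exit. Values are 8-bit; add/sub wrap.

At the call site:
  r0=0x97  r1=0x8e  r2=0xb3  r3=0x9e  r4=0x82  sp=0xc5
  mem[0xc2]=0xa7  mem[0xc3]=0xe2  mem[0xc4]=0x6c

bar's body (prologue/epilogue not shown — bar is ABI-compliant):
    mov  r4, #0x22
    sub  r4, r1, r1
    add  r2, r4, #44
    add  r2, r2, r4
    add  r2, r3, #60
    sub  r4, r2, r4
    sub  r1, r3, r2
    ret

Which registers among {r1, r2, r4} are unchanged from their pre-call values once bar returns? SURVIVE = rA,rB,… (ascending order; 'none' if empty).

prologue: push r1 → mem[0xc4]=0x8e, sp=0xc4
prologue: push r2 → mem[0xc3]=0xb3, sp=0xc3
body[0] mov  r4, #0x22 → r4=0x22
body[1] sub  r4, r1, r1 → r4=0x00
body[2] add  r2, r4, #44 → r2=0x2c
body[3] add  r2, r2, r4 → r2=0x2c
body[4] add  r2, r3, #60 → r2=0xda
body[5] sub  r4, r2, r4 → r4=0xda
body[6] sub  r1, r3, r2 → r1=0xc4
epilogue: pop r2=0xb3, sp=0xc4
epilogue: pop r1=0x8e, sp=0xc5
r1: callee-saved, written=True
r2: callee-saved, written=True
r4: caller-saved, written=True

SURVIVE = r1,r2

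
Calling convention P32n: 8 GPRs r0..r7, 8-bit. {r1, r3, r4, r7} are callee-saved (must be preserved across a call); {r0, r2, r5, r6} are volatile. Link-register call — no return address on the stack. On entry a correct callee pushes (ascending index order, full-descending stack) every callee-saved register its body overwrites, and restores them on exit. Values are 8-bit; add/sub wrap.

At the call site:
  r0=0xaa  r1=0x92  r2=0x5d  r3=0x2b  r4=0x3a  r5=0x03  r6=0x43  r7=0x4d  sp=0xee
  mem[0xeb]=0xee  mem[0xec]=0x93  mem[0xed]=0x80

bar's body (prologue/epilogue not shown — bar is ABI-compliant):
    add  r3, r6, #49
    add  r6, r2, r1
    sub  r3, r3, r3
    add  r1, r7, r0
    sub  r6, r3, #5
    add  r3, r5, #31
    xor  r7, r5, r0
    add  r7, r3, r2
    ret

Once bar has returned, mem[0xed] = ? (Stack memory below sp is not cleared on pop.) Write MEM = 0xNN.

prologue: push r1 -> mem[0xed]=0x92, sp=0xed
prologue: push r3 -> mem[0xec]=0x2b, sp=0xec
prologue: push r7 -> mem[0xeb]=0x4d, sp=0xeb
body[0] add  r3, r6, #49 -> r3=0x74
body[1] add  r6, r2, r1 -> r6=0xef
body[2] sub  r3, r3, r3 -> r3=0x00
body[3] add  r1, r7, r0 -> r1=0xf7
body[4] sub  r6, r3, #5 -> r6=0xfb
body[5] add  r3, r5, #31 -> r3=0x22
body[6] xor  r7, r5, r0 -> r7=0xa9
body[7] add  r7, r3, r2 -> r7=0x7f
epilogue: pop r7=0x4d, sp=0xec
epilogue: pop r3=0x2b, sp=0xed
epilogue: pop r1=0x92, sp=0xee
prologue pushed ['r1', 'r3', 'r7'] at ['0xed', '0xec', '0xeb']

MEM = 0x92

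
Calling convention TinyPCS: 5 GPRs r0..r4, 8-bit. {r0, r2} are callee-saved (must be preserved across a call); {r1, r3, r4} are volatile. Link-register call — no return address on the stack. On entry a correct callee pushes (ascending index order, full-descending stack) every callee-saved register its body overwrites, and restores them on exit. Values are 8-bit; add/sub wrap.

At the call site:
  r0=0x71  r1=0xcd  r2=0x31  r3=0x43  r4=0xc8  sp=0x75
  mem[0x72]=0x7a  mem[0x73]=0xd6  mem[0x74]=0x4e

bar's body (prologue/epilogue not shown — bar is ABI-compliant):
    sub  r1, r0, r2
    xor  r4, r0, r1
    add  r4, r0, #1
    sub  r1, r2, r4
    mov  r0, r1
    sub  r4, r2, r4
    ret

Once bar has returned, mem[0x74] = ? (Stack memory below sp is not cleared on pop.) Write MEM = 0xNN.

prologue: push r0 -> mem[0x74]=0x71, sp=0x74
body[0] sub  r1, r0, r2 -> r1=0x40
body[1] xor  r4, r0, r1 -> r4=0x31
body[2] add  r4, r0, #1 -> r4=0x72
body[3] sub  r1, r2, r4 -> r1=0xbf
body[4] mov  r0, r1 -> r0=0xbf
body[5] sub  r4, r2, r4 -> r4=0xbf
epilogue: pop r0=0x71, sp=0x75
prologue pushed ['r0'] at ['0x74']

MEM = 0x71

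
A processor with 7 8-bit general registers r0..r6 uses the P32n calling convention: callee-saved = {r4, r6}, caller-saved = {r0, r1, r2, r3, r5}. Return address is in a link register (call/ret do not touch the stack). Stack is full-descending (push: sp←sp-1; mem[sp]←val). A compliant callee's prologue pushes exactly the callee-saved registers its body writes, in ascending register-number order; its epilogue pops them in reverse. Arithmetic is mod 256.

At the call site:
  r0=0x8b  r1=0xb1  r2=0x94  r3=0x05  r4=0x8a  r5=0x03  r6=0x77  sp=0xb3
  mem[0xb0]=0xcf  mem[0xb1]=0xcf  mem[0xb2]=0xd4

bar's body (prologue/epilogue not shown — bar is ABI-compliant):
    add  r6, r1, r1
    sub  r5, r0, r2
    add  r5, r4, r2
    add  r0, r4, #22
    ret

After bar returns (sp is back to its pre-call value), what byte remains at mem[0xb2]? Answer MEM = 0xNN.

prologue: push r6 -> mem[0xb2]=0x77, sp=0xb2
body[0] add  r6, r1, r1 -> r6=0x62
body[1] sub  r5, r0, r2 -> r5=0xf7
body[2] add  r5, r4, r2 -> r5=0x1e
body[3] add  r0, r4, #22 -> r0=0xa0
epilogue: pop r6=0x77, sp=0xb3
prologue pushed ['r6'] at ['0xb2']

MEM = 0x77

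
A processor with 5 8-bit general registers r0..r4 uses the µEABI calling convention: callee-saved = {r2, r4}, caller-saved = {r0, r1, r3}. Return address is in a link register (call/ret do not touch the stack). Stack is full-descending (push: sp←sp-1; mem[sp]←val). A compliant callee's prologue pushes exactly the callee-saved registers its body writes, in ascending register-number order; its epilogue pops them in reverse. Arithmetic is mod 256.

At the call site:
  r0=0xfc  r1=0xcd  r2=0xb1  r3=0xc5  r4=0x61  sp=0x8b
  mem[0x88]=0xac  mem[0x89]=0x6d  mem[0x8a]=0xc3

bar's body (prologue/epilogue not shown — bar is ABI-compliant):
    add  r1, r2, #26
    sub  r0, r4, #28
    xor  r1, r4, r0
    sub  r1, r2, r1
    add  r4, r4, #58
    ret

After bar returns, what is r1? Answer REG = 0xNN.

prologue: push r4 -> mem[0x8a]=0x61, sp=0x8a
body[0] add  r1, r2, #26 -> r1=0xcb
body[1] sub  r0, r4, #28 -> r0=0x45
body[2] xor  r1, r4, r0 -> r1=0x24
body[3] sub  r1, r2, r1 -> r1=0x8d
body[4] add  r4, r4, #58 -> r4=0x9b
epilogue: pop r4=0x61, sp=0x8b
r1 is caller-saved -> body value

REG = 0x8d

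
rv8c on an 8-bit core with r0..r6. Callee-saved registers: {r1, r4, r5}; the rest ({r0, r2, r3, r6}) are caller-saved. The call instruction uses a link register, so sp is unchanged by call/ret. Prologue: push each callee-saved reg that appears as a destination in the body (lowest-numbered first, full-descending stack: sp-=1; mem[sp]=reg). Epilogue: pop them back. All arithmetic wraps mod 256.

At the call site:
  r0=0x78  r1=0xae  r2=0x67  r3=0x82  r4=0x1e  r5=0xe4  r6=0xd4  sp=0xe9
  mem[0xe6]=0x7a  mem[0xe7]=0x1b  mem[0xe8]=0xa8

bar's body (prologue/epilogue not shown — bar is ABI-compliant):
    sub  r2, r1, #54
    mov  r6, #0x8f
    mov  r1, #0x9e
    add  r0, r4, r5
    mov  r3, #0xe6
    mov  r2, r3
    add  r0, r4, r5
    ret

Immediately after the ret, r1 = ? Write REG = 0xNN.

REG = 0xae

prologue: push r1 -> mem[0xe8]=0xae, sp=0xe8
body[0] sub  r2, r1, #54 -> r2=0x78
body[1] mov  r6, #0x8f -> r6=0x8f
body[2] mov  r1, #0x9e -> r1=0x9e
body[3] add  r0, r4, r5 -> r0=0x02
body[4] mov  r3, #0xe6 -> r3=0xe6
body[5] mov  r2, r3 -> r2=0xe6
body[6] add  r0, r4, r5 -> r0=0x02
epilogue: pop r1=0xae, sp=0xe9
r1 is callee-saved -> restored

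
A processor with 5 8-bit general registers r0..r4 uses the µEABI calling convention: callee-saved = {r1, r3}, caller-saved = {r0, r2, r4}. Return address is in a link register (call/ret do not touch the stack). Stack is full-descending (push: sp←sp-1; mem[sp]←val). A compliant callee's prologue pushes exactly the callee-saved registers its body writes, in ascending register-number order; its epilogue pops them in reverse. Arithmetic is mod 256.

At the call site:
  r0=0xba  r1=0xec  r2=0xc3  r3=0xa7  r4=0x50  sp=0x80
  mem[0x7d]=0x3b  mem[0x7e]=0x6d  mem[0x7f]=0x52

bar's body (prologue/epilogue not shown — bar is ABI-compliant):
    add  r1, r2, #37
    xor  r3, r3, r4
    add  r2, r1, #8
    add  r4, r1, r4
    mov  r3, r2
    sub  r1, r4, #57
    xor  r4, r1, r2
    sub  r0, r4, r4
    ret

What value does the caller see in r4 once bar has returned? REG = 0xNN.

prologue: push r1 -> mem[0x7f]=0xec, sp=0x7f
prologue: push r3 -> mem[0x7e]=0xa7, sp=0x7e
body[0] add  r1, r2, #37 -> r1=0xe8
body[1] xor  r3, r3, r4 -> r3=0xf7
body[2] add  r2, r1, #8 -> r2=0xf0
body[3] add  r4, r1, r4 -> r4=0x38
body[4] mov  r3, r2 -> r3=0xf0
body[5] sub  r1, r4, #57 -> r1=0xff
body[6] xor  r4, r1, r2 -> r4=0x0f
body[7] sub  r0, r4, r4 -> r0=0x00
epilogue: pop r3=0xa7, sp=0x7f
epilogue: pop r1=0xec, sp=0x80
r4 is caller-saved -> body value

REG = 0x0f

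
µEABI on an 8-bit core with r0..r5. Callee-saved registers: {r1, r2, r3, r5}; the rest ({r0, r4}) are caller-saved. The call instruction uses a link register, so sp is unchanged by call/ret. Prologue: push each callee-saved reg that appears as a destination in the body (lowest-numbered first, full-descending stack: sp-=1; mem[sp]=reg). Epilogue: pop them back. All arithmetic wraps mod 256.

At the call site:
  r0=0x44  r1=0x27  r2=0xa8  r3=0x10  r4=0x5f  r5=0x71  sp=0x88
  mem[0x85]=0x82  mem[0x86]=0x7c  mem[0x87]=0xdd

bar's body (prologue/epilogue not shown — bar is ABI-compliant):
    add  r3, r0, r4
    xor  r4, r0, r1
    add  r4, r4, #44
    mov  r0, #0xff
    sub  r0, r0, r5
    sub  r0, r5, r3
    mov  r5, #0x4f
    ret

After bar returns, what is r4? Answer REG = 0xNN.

REG = 0x8f

prologue: push r3 -> mem[0x87]=0x10, sp=0x87
prologue: push r5 -> mem[0x86]=0x71, sp=0x86
body[0] add  r3, r0, r4 -> r3=0xa3
body[1] xor  r4, r0, r1 -> r4=0x63
body[2] add  r4, r4, #44 -> r4=0x8f
body[3] mov  r0, #0xff -> r0=0xff
body[4] sub  r0, r0, r5 -> r0=0x8e
body[5] sub  r0, r5, r3 -> r0=0xce
body[6] mov  r5, #0x4f -> r5=0x4f
epilogue: pop r5=0x71, sp=0x87
epilogue: pop r3=0x10, sp=0x88
r4 is caller-saved -> body value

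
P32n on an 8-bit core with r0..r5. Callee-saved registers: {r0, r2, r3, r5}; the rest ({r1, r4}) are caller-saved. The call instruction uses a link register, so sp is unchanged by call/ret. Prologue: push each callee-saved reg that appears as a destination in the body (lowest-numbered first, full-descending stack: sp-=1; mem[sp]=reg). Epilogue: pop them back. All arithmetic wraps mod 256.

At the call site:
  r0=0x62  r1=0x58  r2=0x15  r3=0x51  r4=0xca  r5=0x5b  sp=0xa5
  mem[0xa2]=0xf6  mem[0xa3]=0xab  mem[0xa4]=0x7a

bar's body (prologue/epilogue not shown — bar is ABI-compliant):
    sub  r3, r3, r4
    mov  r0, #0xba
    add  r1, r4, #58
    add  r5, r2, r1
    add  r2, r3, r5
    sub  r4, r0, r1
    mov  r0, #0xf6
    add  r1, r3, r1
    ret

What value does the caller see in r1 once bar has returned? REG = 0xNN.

prologue: push r0 -> mem[0xa4]=0x62, sp=0xa4
prologue: push r2 -> mem[0xa3]=0x15, sp=0xa3
prologue: push r3 -> mem[0xa2]=0x51, sp=0xa2
prologue: push r5 -> mem[0xa1]=0x5b, sp=0xa1
body[0] sub  r3, r3, r4 -> r3=0x87
body[1] mov  r0, #0xba -> r0=0xba
body[2] add  r1, r4, #58 -> r1=0x04
body[3] add  r5, r2, r1 -> r5=0x19
body[4] add  r2, r3, r5 -> r2=0xa0
body[5] sub  r4, r0, r1 -> r4=0xb6
body[6] mov  r0, #0xf6 -> r0=0xf6
body[7] add  r1, r3, r1 -> r1=0x8b
epilogue: pop r5=0x5b, sp=0xa2
epilogue: pop r3=0x51, sp=0xa3
epilogue: pop r2=0x15, sp=0xa4
epilogue: pop r0=0x62, sp=0xa5
r1 is caller-saved -> body value

REG = 0x8b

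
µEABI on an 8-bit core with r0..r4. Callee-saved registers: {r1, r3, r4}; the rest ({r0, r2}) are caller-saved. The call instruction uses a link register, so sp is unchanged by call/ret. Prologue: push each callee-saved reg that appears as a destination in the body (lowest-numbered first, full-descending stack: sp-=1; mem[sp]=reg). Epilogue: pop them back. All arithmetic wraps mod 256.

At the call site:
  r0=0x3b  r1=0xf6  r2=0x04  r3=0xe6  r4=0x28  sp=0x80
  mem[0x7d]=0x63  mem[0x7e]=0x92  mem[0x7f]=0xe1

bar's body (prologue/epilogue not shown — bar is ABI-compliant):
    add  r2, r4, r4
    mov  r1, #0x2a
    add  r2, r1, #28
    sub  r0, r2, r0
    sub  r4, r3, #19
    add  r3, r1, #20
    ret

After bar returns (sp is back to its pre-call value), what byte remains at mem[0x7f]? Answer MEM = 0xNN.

MEM = 0xf6

prologue: push r1 -> mem[0x7f]=0xf6, sp=0x7f
prologue: push r3 -> mem[0x7e]=0xe6, sp=0x7e
prologue: push r4 -> mem[0x7d]=0x28, sp=0x7d
body[0] add  r2, r4, r4 -> r2=0x50
body[1] mov  r1, #0x2a -> r1=0x2a
body[2] add  r2, r1, #28 -> r2=0x46
body[3] sub  r0, r2, r0 -> r0=0x0b
body[4] sub  r4, r3, #19 -> r4=0xd3
body[5] add  r3, r1, #20 -> r3=0x3e
epilogue: pop r4=0x28, sp=0x7e
epilogue: pop r3=0xe6, sp=0x7f
epilogue: pop r1=0xf6, sp=0x80
prologue pushed ['r1', 'r3', 'r4'] at ['0x7f', '0x7e', '0x7d']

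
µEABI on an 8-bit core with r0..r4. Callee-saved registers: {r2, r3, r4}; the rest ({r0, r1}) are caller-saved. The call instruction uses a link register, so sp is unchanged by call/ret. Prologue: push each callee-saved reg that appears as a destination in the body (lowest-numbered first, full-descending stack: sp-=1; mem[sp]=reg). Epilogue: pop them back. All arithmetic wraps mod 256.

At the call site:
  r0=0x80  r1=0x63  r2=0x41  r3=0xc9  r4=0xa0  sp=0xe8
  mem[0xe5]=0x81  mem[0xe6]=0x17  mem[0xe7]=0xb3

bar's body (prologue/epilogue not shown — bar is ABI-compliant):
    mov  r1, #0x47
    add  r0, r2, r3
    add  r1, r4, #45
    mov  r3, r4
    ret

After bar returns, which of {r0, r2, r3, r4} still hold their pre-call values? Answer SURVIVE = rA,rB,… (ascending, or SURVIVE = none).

SURVIVE = r2,r3,r4

prologue: push r3 -> mem[0xe7]=0xc9, sp=0xe7
body[0] mov  r1, #0x47 -> r1=0x47
body[1] add  r0, r2, r3 -> r0=0x0a
body[2] add  r1, r4, #45 -> r1=0xcd
body[3] mov  r3, r4 -> r3=0xa0
epilogue: pop r3=0xc9, sp=0xe8
r0: caller-saved, written=True
r2: callee-saved, written=False
r3: callee-saved, written=True
r4: callee-saved, written=False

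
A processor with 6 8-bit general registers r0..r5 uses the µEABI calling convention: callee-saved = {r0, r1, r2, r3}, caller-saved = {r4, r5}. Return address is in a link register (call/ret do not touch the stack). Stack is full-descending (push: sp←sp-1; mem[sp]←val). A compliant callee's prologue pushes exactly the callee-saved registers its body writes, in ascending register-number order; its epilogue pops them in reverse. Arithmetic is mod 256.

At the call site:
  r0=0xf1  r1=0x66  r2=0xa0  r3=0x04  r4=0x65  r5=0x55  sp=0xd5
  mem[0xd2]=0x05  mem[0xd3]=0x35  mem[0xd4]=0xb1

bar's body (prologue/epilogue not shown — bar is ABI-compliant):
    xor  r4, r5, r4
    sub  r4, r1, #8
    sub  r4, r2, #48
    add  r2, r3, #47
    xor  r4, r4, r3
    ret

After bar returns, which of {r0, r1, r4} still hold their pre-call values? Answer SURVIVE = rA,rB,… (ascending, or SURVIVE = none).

SURVIVE = r0,r1

prologue: push r2 → mem[0xd4]=0xa0, sp=0xd4
body[0] xor  r4, r5, r4 → r4=0x30
body[1] sub  r4, r1, #8 → r4=0x5e
body[2] sub  r4, r2, #48 → r4=0x70
body[3] add  r2, r3, #47 → r2=0x33
body[4] xor  r4, r4, r3 → r4=0x74
epilogue: pop r2=0xa0, sp=0xd5
r0: callee-saved, written=False
r1: callee-saved, written=False
r4: caller-saved, written=True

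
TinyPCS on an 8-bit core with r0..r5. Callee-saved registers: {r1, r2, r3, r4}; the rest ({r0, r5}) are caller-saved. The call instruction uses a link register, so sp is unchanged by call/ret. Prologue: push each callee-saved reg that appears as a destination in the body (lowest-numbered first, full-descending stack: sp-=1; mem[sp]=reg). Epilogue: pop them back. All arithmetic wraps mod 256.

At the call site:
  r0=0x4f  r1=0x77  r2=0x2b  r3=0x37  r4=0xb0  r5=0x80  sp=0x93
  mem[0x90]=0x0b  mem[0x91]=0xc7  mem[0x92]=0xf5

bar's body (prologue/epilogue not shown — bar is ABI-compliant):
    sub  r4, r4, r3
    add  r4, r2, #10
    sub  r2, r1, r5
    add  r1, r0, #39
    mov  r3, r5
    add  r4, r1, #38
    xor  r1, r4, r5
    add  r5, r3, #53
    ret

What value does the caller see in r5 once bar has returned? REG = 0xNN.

prologue: push r1 -> mem[0x92]=0x77, sp=0x92
prologue: push r2 -> mem[0x91]=0x2b, sp=0x91
prologue: push r3 -> mem[0x90]=0x37, sp=0x90
prologue: push r4 -> mem[0x8f]=0xb0, sp=0x8f
body[0] sub  r4, r4, r3 -> r4=0x79
body[1] add  r4, r2, #10 -> r4=0x35
body[2] sub  r2, r1, r5 -> r2=0xf7
body[3] add  r1, r0, #39 -> r1=0x76
body[4] mov  r3, r5 -> r3=0x80
body[5] add  r4, r1, #38 -> r4=0x9c
body[6] xor  r1, r4, r5 -> r1=0x1c
body[7] add  r5, r3, #53 -> r5=0xb5
epilogue: pop r4=0xb0, sp=0x90
epilogue: pop r3=0x37, sp=0x91
epilogue: pop r2=0x2b, sp=0x92
epilogue: pop r1=0x77, sp=0x93
r5 is caller-saved -> body value

REG = 0xb5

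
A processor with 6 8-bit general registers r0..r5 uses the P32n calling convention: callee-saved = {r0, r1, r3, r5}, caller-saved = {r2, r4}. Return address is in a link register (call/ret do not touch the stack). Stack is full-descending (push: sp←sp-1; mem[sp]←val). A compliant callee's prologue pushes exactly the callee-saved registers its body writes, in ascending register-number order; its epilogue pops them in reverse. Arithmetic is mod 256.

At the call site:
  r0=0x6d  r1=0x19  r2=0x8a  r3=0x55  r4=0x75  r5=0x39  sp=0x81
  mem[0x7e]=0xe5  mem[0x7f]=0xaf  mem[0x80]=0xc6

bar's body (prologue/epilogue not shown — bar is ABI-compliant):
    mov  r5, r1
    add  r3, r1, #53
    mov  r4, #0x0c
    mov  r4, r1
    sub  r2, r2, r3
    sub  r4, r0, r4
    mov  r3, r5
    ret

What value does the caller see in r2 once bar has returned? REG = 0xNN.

REG = 0x3c

prologue: push r3 → mem[0x80]=0x55, sp=0x80
prologue: push r5 → mem[0x7f]=0x39, sp=0x7f
body[0] mov  r5, r1 → r5=0x19
body[1] add  r3, r1, #53 → r3=0x4e
body[2] mov  r4, #0x0c → r4=0x0c
body[3] mov  r4, r1 → r4=0x19
body[4] sub  r2, r2, r3 → r2=0x3c
body[5] sub  r4, r0, r4 → r4=0x54
body[6] mov  r3, r5 → r3=0x19
epilogue: pop r5=0x39, sp=0x80
epilogue: pop r3=0x55, sp=0x81
r2 is caller-saved → body value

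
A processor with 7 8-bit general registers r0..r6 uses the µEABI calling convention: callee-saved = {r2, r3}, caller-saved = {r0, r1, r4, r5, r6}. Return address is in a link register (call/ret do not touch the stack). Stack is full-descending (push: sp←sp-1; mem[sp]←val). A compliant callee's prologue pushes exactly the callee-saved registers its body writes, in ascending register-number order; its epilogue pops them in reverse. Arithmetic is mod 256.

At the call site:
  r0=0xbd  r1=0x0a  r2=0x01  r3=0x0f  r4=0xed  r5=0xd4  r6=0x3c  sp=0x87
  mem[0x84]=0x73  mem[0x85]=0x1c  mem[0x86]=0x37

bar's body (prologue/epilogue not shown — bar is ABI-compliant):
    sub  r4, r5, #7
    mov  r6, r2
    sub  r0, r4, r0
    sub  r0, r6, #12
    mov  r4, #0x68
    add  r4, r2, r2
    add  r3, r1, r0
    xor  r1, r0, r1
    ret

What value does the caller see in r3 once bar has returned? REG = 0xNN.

prologue: push r3 → mem[0x86]=0x0f, sp=0x86
body[0] sub  r4, r5, #7 → r4=0xcd
body[1] mov  r6, r2 → r6=0x01
body[2] sub  r0, r4, r0 → r0=0x10
body[3] sub  r0, r6, #12 → r0=0xf5
body[4] mov  r4, #0x68 → r4=0x68
body[5] add  r4, r2, r2 → r4=0x02
body[6] add  r3, r1, r0 → r3=0xff
body[7] xor  r1, r0, r1 → r1=0xff
epilogue: pop r3=0x0f, sp=0x87
r3 is callee-saved → restored

REG = 0x0f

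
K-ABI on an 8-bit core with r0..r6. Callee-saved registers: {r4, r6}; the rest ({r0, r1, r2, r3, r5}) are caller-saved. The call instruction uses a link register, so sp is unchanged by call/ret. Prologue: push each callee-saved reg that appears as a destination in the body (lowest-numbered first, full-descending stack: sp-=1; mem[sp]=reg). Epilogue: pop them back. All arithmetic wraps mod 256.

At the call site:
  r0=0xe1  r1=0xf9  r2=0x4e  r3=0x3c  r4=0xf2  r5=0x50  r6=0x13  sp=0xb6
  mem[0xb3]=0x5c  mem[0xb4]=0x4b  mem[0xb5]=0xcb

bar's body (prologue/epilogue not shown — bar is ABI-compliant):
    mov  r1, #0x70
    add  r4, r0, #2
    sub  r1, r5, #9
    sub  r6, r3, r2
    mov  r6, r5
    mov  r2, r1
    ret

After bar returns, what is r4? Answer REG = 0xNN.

prologue: push r4 -> mem[0xb5]=0xf2, sp=0xb5
prologue: push r6 -> mem[0xb4]=0x13, sp=0xb4
body[0] mov  r1, #0x70 -> r1=0x70
body[1] add  r4, r0, #2 -> r4=0xe3
body[2] sub  r1, r5, #9 -> r1=0x47
body[3] sub  r6, r3, r2 -> r6=0xee
body[4] mov  r6, r5 -> r6=0x50
body[5] mov  r2, r1 -> r2=0x47
epilogue: pop r6=0x13, sp=0xb5
epilogue: pop r4=0xf2, sp=0xb6
r4 is callee-saved -> restored

REG = 0xf2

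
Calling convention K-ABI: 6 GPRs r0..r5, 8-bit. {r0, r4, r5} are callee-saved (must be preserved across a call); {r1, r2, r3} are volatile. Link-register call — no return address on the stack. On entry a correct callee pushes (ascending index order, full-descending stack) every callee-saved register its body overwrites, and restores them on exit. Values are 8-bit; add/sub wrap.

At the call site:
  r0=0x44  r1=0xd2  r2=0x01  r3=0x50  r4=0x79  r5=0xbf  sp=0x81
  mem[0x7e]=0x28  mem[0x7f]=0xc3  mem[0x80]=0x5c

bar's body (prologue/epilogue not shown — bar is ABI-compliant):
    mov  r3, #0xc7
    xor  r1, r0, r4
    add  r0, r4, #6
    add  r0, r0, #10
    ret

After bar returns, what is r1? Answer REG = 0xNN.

REG = 0x3d

prologue: push r0 -> mem[0x80]=0x44, sp=0x80
body[0] mov  r3, #0xc7 -> r3=0xc7
body[1] xor  r1, r0, r4 -> r1=0x3d
body[2] add  r0, r4, #6 -> r0=0x7f
body[3] add  r0, r0, #10 -> r0=0x89
epilogue: pop r0=0x44, sp=0x81
r1 is caller-saved -> body value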